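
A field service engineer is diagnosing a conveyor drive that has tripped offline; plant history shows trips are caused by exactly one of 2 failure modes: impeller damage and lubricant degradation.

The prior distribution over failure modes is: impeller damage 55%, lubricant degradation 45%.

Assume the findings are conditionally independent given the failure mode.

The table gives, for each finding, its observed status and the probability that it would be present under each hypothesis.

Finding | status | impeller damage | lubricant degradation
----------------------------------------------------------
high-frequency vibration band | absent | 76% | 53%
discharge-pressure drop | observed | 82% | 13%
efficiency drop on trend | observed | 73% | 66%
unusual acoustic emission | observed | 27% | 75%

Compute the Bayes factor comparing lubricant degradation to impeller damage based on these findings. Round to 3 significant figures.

0.780

Joint likelihood of the evidence pattern under each hypothesis (using 1 − P(present | H) for each absent finding):
  lubricant degradation: (1 − 0.53) × 0.13 × 0.66 × 0.75 = 0.030245
  impeller damage: (1 − 0.76) × 0.82 × 0.73 × 0.27 = 0.038789
Bayes factor = 0.030245 / 0.038789 ≈ 0.780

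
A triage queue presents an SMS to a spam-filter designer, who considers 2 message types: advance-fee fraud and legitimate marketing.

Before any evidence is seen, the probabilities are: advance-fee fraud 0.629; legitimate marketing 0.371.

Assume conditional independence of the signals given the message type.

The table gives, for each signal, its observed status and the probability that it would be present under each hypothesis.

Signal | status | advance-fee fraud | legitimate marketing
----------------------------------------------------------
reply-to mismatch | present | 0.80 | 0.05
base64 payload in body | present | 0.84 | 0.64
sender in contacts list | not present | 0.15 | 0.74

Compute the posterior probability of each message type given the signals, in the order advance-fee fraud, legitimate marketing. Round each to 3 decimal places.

By Bayes' rule with conditional independence, the unnormalized weight for each hypothesis is prior × ∏ likelihoods (using 1 − P(present | H) for each absent signal):
  advance-fee fraud: 0.629 × 0.80 × 0.84 × (1 − 0.15) = 0.35928
  legitimate marketing: 0.371 × 0.05 × 0.64 × (1 − 0.74) = 0.0030867
The unnormalized weights sum to 0.36237.
P(advance-fee fraud | evidence) = 0.35928 / 0.36237 ≈ 0.991
P(legitimate marketing | evidence) = 0.0030867 / 0.36237 ≈ 0.009

0.991, 0.009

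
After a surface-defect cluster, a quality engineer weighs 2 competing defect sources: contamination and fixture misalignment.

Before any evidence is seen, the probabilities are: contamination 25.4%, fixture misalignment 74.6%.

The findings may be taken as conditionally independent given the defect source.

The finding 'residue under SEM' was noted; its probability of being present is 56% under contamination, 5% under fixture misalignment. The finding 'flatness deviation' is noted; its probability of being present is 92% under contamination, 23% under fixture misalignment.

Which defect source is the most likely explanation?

By Bayes' rule with conditional independence, the unnormalized weight for each hypothesis is prior × ∏ likelihoods:
  contamination: 0.254 × 0.56 × 0.92 = 0.13086
  fixture misalignment: 0.746 × 0.05 × 0.23 = 0.008579
Normalizing constant Z = 0.13086 + 0.008579 = 0.13944.
P(contamination | evidence) ≈ 0.13086 / 0.13944 ≈ 0.938
P(fixture misalignment | evidence) ≈ 0.008579 / 0.13944 ≈ 0.062
The largest is 0.938, so contamination is most probable.

contamination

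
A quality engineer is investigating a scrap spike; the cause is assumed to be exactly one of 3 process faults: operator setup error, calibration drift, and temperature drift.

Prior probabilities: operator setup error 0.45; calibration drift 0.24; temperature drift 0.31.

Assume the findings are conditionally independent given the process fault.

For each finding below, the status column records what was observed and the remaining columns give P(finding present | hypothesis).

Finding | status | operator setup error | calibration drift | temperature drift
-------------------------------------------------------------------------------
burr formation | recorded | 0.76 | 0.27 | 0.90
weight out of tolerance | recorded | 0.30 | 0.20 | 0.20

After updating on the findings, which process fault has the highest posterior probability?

By Bayes' rule with conditional independence, the unnormalized weight for each hypothesis is prior × ∏ likelihoods:
  operator setup error: 0.45 × 0.76 × 0.30 = 0.1026
  calibration drift: 0.24 × 0.27 × 0.20 = 0.01296
  temperature drift: 0.31 × 0.90 × 0.20 = 0.0558
Normalizing constant Z = 0.1026 + 0.01296 + 0.0558 = 0.17136.
P(operator setup error | evidence) ≈ 0.1026 / 0.17136 ≈ 0.599
P(calibration drift | evidence) ≈ 0.01296 / 0.17136 ≈ 0.076
P(temperature drift | evidence) ≈ 0.0558 / 0.17136 ≈ 0.326
The largest is 0.599, so operator setup error is most probable.

operator setup error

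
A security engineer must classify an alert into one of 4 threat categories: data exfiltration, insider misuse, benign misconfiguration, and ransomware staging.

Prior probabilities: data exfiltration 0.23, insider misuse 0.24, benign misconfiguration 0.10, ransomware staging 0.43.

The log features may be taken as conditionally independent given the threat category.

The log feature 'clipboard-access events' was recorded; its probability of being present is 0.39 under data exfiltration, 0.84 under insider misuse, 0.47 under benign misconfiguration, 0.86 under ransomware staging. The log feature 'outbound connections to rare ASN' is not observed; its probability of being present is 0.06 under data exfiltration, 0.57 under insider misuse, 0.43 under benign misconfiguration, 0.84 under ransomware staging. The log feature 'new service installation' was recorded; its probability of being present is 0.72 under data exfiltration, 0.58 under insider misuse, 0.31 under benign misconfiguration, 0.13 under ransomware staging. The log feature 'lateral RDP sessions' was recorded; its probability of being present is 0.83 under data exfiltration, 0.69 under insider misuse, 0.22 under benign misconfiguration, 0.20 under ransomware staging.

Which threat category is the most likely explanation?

data exfiltration

For each hypothesis, the unnormalized posterior weight is prior × product of the log feature likelihoods (using 1 − P(present | H) for each absent log feature):
  data exfiltration: 0.23 × 0.39 × (1 − 0.06) × 0.72 × 0.83 = 0.050388
  insider misuse: 0.24 × 0.84 × (1 − 0.57) × 0.58 × 0.69 = 0.034693
  benign misconfiguration: 0.10 × 0.47 × (1 − 0.43) × 0.31 × 0.22 = 0.0018271
  ransomware staging: 0.43 × 0.86 × (1 − 0.84) × 0.13 × 0.20 = 0.0015384
The unnormalized weights sum to 0.088446.
P(data exfiltration | evidence) ≈ 0.050388 / 0.088446 ≈ 0.570
P(insider misuse | evidence) ≈ 0.034693 / 0.088446 ≈ 0.392
P(benign misconfiguration | evidence) ≈ 0.0018271 / 0.088446 ≈ 0.021
P(ransomware staging | evidence) ≈ 0.0015384 / 0.088446 ≈ 0.017
The largest is 0.570, so data exfiltration is most probable.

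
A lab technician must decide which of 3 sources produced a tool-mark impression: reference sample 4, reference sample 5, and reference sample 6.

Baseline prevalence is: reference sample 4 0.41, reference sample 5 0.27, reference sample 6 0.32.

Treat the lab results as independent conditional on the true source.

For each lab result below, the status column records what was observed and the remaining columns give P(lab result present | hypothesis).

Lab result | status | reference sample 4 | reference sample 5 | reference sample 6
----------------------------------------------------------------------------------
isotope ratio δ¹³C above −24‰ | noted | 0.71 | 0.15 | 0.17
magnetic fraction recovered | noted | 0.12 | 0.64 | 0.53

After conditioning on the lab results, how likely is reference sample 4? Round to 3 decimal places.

0.390

For each hypothesis, the unnormalized posterior weight is prior × product of the lab result likelihoods:
  reference sample 4: 0.41 × 0.71 × 0.12 = 0.034932
  reference sample 5: 0.27 × 0.15 × 0.64 = 0.02592
  reference sample 6: 0.32 × 0.17 × 0.53 = 0.028832
The unnormalized weights sum to 0.089684.
P(reference sample 4 | evidence) = 0.034932 / 0.089684 ≈ 0.390.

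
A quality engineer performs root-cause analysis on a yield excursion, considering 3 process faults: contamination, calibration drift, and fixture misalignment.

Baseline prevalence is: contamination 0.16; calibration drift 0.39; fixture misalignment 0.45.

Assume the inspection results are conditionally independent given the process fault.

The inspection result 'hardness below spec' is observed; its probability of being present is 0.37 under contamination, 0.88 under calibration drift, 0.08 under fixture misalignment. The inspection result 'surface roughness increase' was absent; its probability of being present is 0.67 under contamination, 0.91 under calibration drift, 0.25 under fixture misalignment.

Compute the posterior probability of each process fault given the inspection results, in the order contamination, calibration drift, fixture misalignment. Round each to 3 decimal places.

0.252, 0.399, 0.349

For each hypothesis, the unnormalized posterior weight is prior × product of the inspection result likelihoods (using 1 − P(present | H) for each absent inspection result):
  contamination: 0.16 × 0.37 × (1 − 0.67) = 0.019536
  calibration drift: 0.39 × 0.88 × (1 − 0.91) = 0.030888
  fixture misalignment: 0.45 × 0.08 × (1 − 0.25) = 0.027
Normalizing constant Z = 0.019536 + 0.030888 + 0.027 = 0.077424.
P(contamination | evidence) = 0.019536 / 0.077424 ≈ 0.252
P(calibration drift | evidence) = 0.030888 / 0.077424 ≈ 0.399
P(fixture misalignment | evidence) = 0.027 / 0.077424 ≈ 0.349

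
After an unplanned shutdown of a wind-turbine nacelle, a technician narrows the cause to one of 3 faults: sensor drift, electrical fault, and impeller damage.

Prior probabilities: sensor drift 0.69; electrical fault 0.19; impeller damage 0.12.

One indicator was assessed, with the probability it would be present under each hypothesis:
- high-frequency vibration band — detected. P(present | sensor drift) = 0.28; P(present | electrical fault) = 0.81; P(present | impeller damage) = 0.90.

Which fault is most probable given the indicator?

By Bayes' rule, the unnormalized weight for each hypothesis is prior × likelihood:
  sensor drift: 0.69 × 0.28 = 0.1932
  electrical fault: 0.19 × 0.81 = 0.1539
  impeller damage: 0.12 × 0.90 = 0.108
Marginal likelihood of the evidence = 0.4551.
P(sensor drift | evidence) ≈ 0.1932 / 0.4551 ≈ 0.425
P(electrical fault | evidence) ≈ 0.1539 / 0.4551 ≈ 0.338
P(impeller damage | evidence) ≈ 0.108 / 0.4551 ≈ 0.237
The largest is 0.425, so sensor drift is most probable.

sensor drift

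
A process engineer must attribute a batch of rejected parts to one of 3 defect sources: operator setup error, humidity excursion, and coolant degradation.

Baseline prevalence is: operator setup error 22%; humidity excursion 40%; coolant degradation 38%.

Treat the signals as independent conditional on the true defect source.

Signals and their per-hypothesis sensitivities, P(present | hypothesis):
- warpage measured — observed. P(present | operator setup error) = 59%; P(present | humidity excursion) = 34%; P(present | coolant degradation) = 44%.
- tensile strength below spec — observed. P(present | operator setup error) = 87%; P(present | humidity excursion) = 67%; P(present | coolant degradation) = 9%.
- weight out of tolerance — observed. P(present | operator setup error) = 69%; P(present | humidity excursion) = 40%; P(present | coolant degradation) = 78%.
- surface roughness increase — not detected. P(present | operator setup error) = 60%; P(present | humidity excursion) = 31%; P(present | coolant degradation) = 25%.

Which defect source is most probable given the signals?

operator setup error

For each hypothesis, the unnormalized posterior weight is prior × product of the signal likelihoods (using 1 − P(present | H) for each absent signal):
  operator setup error: 0.22 × 0.59 × 0.87 × 0.69 × (1 − 0.60) = 0.031168
  humidity excursion: 0.40 × 0.34 × 0.67 × 0.40 × (1 − 0.31) = 0.025149
  coolant degradation: 0.38 × 0.44 × 0.09 × 0.78 × (1 − 0.25) = 0.0088031
The unnormalized weights sum to 0.06512.
P(operator setup error | evidence) ≈ 0.031168 / 0.06512 ≈ 0.479
P(humidity excursion | evidence) ≈ 0.025149 / 0.06512 ≈ 0.386
P(coolant degradation | evidence) ≈ 0.0088031 / 0.06512 ≈ 0.135
The largest is 0.479, so operator setup error is most probable.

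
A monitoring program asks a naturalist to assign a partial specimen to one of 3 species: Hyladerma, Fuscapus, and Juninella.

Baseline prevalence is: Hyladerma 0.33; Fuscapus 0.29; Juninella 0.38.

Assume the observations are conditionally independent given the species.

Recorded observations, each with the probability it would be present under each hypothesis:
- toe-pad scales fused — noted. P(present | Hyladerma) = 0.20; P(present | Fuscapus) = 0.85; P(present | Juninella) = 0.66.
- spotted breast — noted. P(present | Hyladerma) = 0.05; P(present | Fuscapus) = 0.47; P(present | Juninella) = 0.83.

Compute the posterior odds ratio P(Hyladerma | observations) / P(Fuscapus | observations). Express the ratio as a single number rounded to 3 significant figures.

Posterior odds equal prior odds times the likelihood ratio; only the two competing hypotheses matter.
  Hyladerma: 0.33 × 0.20 × 0.05 = 0.0033
  Fuscapus: 0.29 × 0.85 × 0.47 = 0.11585
Posterior odds = 0.0033 / 0.11585 ≈ 0.0285.

0.0285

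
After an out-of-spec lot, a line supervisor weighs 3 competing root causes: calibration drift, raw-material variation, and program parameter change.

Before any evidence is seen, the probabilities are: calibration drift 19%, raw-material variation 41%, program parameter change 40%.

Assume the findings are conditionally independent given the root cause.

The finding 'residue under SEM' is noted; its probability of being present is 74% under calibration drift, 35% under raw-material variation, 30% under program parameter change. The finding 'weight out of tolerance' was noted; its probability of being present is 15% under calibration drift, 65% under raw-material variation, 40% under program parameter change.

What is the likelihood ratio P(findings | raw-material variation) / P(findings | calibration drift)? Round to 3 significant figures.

Take the product of per-finding likelihoods under each hypothesis, then divide.
  raw-material variation: 0.35 × 0.65 = 0.2275
  calibration drift: 0.74 × 0.15 = 0.111
Bayes factor = 0.2275 / 0.111 ≈ 2.05

2.05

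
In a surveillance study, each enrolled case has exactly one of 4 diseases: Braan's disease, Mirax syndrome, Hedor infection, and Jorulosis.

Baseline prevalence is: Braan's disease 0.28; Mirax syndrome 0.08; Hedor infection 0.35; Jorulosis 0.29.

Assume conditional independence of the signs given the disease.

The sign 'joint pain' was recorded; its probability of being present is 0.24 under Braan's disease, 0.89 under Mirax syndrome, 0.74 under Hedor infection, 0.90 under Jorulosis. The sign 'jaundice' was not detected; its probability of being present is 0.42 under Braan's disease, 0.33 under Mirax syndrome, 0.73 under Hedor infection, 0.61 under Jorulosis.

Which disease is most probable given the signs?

For each hypothesis, the unnormalized posterior weight is prior × product of the sign likelihoods (using 1 − P(present | H) for each absent sign):
  Braan's disease: 0.28 × 0.24 × (1 − 0.42) = 0.038976
  Mirax syndrome: 0.08 × 0.89 × (1 − 0.33) = 0.047704
  Hedor infection: 0.35 × 0.74 × (1 − 0.73) = 0.06993
  Jorulosis: 0.29 × 0.90 × (1 − 0.61) = 0.10179
The unnormalized weights sum to 0.2584.
P(Braan's disease | evidence) ≈ 0.038976 / 0.2584 ≈ 0.151
P(Mirax syndrome | evidence) ≈ 0.047704 / 0.2584 ≈ 0.185
P(Hedor infection | evidence) ≈ 0.06993 / 0.2584 ≈ 0.271
P(Jorulosis | evidence) ≈ 0.10179 / 0.2584 ≈ 0.394
The largest is 0.394, so Jorulosis is most probable.

Jorulosis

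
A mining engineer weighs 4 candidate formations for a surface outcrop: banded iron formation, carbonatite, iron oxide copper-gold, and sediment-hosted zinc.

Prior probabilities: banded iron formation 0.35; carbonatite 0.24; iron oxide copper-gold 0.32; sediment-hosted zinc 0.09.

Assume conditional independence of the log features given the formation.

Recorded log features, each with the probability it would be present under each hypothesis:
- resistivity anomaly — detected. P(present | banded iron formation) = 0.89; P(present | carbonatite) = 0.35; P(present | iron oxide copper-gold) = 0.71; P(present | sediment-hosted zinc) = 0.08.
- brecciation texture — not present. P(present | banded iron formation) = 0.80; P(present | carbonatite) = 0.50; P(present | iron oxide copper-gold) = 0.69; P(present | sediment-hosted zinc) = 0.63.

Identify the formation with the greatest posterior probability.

iron oxide copper-gold

By Bayes' rule with conditional independence, the unnormalized weight for each hypothesis is prior × ∏ likelihoods (using 1 − P(present | H) for each absent log feature):
  banded iron formation: 0.35 × 0.89 × (1 − 0.80) = 0.0623
  carbonatite: 0.24 × 0.35 × (1 − 0.50) = 0.042
  iron oxide copper-gold: 0.32 × 0.71 × (1 − 0.69) = 0.070432
  sediment-hosted zinc: 0.09 × 0.08 × (1 − 0.63) = 0.002664
Normalizing constant Z = 0.0623 + 0.042 + 0.070432 + 0.002664 = 0.1774.
P(banded iron formation | evidence) ≈ 0.0623 / 0.1774 ≈ 0.351
P(carbonatite | evidence) ≈ 0.042 / 0.1774 ≈ 0.237
P(iron oxide copper-gold | evidence) ≈ 0.070432 / 0.1774 ≈ 0.397
P(sediment-hosted zinc | evidence) ≈ 0.002664 / 0.1774 ≈ 0.015
The largest is 0.397, so iron oxide copper-gold is most probable.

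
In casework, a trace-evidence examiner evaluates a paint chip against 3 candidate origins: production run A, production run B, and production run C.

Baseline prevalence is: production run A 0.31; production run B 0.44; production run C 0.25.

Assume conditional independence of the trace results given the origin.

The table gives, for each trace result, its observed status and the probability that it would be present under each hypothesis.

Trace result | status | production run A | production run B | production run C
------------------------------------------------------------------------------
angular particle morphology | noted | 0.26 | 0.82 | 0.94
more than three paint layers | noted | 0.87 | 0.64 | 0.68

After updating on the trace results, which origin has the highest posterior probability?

Multiply each prior by the joint likelihood of the trace result pattern:
  production run A: 0.31 × 0.26 × 0.87 = 0.070122
  production run B: 0.44 × 0.82 × 0.64 = 0.23091
  production run C: 0.25 × 0.94 × 0.68 = 0.1598
Marginal likelihood of the evidence = 0.46083.
P(production run A | evidence) ≈ 0.070122 / 0.46083 ≈ 0.152
P(production run B | evidence) ≈ 0.23091 / 0.46083 ≈ 0.501
P(production run C | evidence) ≈ 0.1598 / 0.46083 ≈ 0.347
The largest is 0.501, so production run B is most probable.

production run B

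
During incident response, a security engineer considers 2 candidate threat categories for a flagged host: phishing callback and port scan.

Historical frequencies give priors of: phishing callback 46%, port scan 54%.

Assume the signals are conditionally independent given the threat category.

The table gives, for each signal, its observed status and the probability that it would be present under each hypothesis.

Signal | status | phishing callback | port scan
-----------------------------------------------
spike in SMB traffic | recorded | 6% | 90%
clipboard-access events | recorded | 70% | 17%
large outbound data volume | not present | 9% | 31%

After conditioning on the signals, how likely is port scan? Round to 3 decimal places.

For each hypothesis, the unnormalized posterior weight is prior × product of the signal likelihoods (using 1 − P(present | H) for each absent signal):
  phishing callback: 0.46 × 0.06 × 0.70 × (1 − 0.09) = 0.017581
  port scan: 0.54 × 0.90 × 0.17 × (1 − 0.31) = 0.057008
Marginal likelihood of the evidence = 0.074589.
P(port scan | evidence) = 0.057008 / 0.074589 ≈ 0.764.

0.764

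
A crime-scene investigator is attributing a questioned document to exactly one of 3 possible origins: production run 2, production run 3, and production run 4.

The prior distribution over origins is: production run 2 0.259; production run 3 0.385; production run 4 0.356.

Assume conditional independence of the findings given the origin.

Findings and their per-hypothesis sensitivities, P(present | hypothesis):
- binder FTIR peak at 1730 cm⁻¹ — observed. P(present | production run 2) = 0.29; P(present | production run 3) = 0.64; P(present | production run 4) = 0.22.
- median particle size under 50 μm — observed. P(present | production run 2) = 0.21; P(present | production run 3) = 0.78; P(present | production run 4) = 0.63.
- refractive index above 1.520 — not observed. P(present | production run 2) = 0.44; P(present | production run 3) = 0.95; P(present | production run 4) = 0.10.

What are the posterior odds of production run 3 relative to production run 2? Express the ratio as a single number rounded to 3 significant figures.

The normalizing constant cancels in an odds ratio, so compute prior × likelihood for the two hypotheses only (using 1 − P(present | H) for each absent finding):
  production run 3: 0.385 × 0.64 × 0.78 × (1 − 0.95) = 0.0096096
  production run 2: 0.259 × 0.29 × 0.21 × (1 − 0.44) = 0.0088329
Odds(production run 3 : production run 2) = 0.0096096 / 0.0088329 ≈ 1.09.

1.09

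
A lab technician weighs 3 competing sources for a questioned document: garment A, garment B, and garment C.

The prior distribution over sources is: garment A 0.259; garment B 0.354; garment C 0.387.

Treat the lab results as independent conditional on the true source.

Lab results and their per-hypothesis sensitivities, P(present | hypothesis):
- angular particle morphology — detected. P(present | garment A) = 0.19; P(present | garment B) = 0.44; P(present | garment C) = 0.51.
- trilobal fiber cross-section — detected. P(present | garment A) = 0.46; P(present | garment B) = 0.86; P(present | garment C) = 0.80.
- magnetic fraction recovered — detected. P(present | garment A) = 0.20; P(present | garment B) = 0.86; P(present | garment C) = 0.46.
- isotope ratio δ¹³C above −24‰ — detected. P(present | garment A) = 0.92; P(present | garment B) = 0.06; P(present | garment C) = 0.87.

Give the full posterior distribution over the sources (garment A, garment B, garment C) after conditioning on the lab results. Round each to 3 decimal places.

By Bayes' rule with conditional independence, the unnormalized weight for each hypothesis is prior × ∏ likelihoods:
  garment A: 0.259 × 0.19 × 0.46 × 0.20 × 0.92 = 0.0041651
  garment B: 0.354 × 0.44 × 0.86 × 0.86 × 0.06 = 0.006912
  garment C: 0.387 × 0.51 × 0.80 × 0.46 × 0.87 = 0.06319
Normalizing constant Z = 0.0041651 + 0.006912 + 0.06319 = 0.074267.
P(garment A | evidence) = 0.0041651 / 0.074267 ≈ 0.056
P(garment B | evidence) = 0.006912 / 0.074267 ≈ 0.093
P(garment C | evidence) = 0.06319 / 0.074267 ≈ 0.851

0.056, 0.093, 0.851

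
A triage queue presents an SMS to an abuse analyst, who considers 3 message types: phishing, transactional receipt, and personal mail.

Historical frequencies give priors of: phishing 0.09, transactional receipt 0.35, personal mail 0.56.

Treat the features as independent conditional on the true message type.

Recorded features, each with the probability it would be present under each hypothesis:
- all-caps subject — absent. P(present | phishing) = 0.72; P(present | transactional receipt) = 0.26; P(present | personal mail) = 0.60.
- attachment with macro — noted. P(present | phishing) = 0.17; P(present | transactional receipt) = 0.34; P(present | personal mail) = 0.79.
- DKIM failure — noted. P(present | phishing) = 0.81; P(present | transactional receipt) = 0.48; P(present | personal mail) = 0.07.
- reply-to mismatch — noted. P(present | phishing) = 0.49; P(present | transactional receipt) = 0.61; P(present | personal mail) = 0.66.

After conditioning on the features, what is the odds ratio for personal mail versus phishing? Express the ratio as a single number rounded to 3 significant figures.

Posterior odds equal prior odds times the likelihood ratio; only the two competing hypotheses matter (using 1 − P(present | H) for each absent feature).
  personal mail: 0.56 × (1 − 0.60) × 0.79 × 0.07 × 0.66 = 0.0081756
  phishing: 0.09 × (1 − 0.72) × 0.17 × 0.81 × 0.49 = 0.0017003
Posterior odds = 0.0081756 / 0.0017003 ≈ 4.81.

4.81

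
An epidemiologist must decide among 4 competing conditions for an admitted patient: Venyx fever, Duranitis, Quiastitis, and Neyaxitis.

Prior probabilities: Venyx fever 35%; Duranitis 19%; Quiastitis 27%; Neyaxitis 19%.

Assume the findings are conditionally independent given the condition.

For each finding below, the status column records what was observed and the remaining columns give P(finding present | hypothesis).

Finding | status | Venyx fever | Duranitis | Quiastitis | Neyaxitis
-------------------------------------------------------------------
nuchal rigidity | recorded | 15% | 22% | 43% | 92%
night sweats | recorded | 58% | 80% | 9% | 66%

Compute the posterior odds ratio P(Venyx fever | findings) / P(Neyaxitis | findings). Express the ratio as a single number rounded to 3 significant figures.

Posterior odds equal prior odds times the likelihood ratio; only the two competing hypotheses matter.
  Venyx fever: 0.35 × 0.15 × 0.58 = 0.03045
  Neyaxitis: 0.19 × 0.92 × 0.66 = 0.11537
Odds(Venyx fever : Neyaxitis) = 0.03045 / 0.11537 ≈ 0.264.

0.264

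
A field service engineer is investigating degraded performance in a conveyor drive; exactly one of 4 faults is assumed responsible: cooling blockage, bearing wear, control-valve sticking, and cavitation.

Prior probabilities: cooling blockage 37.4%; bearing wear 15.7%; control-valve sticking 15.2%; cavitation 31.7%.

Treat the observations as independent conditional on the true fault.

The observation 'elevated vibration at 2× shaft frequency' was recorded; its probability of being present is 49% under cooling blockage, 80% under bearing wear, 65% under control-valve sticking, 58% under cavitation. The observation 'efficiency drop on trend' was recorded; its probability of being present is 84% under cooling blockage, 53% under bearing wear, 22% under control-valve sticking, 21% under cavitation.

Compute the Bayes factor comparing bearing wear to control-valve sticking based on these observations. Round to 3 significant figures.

2.97

The Bayes factor is the ratio of the joint likelihoods of the evidence pattern under the two hypotheses.
  bearing wear: 0.80 × 0.53 = 0.424
  control-valve sticking: 0.65 × 0.22 = 0.143
Bayes factor = 0.424 / 0.143 ≈ 2.97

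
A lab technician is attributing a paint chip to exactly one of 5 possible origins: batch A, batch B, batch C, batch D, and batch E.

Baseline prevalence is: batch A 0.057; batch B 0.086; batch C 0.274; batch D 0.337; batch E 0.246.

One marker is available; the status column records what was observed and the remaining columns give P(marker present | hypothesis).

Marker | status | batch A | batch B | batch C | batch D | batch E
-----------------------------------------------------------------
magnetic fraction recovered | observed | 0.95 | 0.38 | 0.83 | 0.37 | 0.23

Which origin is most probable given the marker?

batch C

For each hypothesis, the unnormalized posterior weight is prior × likelihood:
  batch A: 0.057 × 0.95 = 0.05415
  batch B: 0.086 × 0.38 = 0.03268
  batch C: 0.274 × 0.83 = 0.22742
  batch D: 0.337 × 0.37 = 0.12469
  batch E: 0.246 × 0.23 = 0.05658
Normalizing constant Z = 0.05415 + 0.03268 + 0.22742 + 0.12469 + 0.05658 = 0.49552.
P(batch A | evidence) ≈ 0.05415 / 0.49552 ≈ 0.109
P(batch B | evidence) ≈ 0.03268 / 0.49552 ≈ 0.066
P(batch C | evidence) ≈ 0.22742 / 0.49552 ≈ 0.459
P(batch D | evidence) ≈ 0.12469 / 0.49552 ≈ 0.252
P(batch E | evidence) ≈ 0.05658 / 0.49552 ≈ 0.114
The largest is 0.459, so batch C is most probable.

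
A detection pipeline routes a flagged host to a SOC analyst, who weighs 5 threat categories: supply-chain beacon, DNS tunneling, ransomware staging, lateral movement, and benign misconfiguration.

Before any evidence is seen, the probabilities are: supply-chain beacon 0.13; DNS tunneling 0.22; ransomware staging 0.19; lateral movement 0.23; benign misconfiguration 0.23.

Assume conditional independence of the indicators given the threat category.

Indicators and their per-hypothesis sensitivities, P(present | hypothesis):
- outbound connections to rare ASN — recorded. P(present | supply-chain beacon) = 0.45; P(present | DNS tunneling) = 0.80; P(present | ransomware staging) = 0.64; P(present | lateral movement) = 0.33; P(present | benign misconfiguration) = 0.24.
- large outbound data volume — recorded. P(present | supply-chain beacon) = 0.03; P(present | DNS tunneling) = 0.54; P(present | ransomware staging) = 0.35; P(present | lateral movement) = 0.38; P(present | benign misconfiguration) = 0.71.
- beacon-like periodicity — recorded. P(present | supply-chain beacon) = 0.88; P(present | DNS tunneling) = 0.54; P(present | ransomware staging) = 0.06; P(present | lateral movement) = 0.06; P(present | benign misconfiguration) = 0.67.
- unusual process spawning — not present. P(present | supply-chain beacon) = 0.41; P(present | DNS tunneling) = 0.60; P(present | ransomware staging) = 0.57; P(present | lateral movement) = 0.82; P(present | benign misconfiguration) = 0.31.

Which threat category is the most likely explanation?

DNS tunneling

Multiply each prior by the joint likelihood of the indicator pattern (using 1 − P(present | H) for each absent indicator):
  supply-chain beacon: 0.13 × 0.45 × 0.03 × 0.88 × (1 − 0.41) = 0.0009112
  DNS tunneling: 0.22 × 0.80 × 0.54 × 0.54 × (1 − 0.60) = 0.020529
  ransomware staging: 0.19 × 0.64 × 0.35 × 0.06 × (1 − 0.57) = 0.001098
  lateral movement: 0.23 × 0.33 × 0.38 × 0.06 × (1 − 0.82) = 0.00031149
  benign misconfiguration: 0.23 × 0.24 × 0.71 × 0.67 × (1 − 0.31) = 0.018118
Normalizing constant Z = 0.0009112 + 0.020529 + 0.001098 + 0.00031149 + 0.018118 = 0.040968.
P(supply-chain beacon | evidence) ≈ 0.0009112 / 0.040968 ≈ 0.022
P(DNS tunneling | evidence) ≈ 0.020529 / 0.040968 ≈ 0.501
P(ransomware staging | evidence) ≈ 0.001098 / 0.040968 ≈ 0.027
P(lateral movement | evidence) ≈ 0.00031149 / 0.040968 ≈ 0.008
P(benign misconfiguration | evidence) ≈ 0.018118 / 0.040968 ≈ 0.442
The largest is 0.501, so DNS tunneling is most probable.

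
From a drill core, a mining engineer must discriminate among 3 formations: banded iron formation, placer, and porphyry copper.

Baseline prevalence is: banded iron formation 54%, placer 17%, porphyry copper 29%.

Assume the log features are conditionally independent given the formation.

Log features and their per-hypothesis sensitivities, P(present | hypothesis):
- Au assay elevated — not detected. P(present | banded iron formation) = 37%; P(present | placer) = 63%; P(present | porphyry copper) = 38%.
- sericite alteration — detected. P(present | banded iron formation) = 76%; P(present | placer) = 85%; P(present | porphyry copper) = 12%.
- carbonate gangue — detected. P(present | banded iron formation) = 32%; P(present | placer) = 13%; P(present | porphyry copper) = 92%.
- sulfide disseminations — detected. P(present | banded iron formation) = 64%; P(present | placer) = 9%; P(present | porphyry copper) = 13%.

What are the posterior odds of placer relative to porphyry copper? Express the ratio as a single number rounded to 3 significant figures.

Unnormalized posterior weight (prior times the log feature likelihoods) for each of the two hypotheses (using 1 − P(present | H) for each absent log feature):
  placer: 0.17 × (1 − 0.63) × 0.85 × 0.13 × 0.09 = 0.00062554
  porphyry copper: 0.29 × (1 − 0.38) × 0.12 × 0.92 × 0.13 = 0.0025805
Posterior odds = 0.00062554 / 0.0025805 ≈ 0.242.

0.242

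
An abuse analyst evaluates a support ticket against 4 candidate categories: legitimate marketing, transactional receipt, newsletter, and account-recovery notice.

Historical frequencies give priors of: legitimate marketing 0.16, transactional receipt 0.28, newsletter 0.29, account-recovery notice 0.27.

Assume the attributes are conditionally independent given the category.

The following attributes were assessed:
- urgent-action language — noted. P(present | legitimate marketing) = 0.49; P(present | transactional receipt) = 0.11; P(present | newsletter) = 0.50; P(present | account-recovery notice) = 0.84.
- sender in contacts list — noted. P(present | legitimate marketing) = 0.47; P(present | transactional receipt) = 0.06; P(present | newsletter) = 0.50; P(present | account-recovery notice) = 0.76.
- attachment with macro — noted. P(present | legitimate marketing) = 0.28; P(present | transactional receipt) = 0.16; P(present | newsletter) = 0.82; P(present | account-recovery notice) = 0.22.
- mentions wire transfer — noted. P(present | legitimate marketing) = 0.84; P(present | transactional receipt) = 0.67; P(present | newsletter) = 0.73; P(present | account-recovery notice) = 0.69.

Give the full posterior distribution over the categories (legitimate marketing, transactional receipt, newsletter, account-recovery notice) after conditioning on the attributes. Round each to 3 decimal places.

0.111, 0.003, 0.553, 0.334

For each hypothesis, the unnormalized posterior weight is prior × product of the attribute likelihoods:
  legitimate marketing: 0.16 × 0.49 × 0.47 × 0.28 × 0.84 = 0.0086666
  transactional receipt: 0.28 × 0.11 × 0.06 × 0.16 × 0.67 = 0.00019811
  newsletter: 0.29 × 0.50 × 0.50 × 0.82 × 0.73 = 0.043398
  account-recovery notice: 0.27 × 0.84 × 0.76 × 0.22 × 0.69 = 0.026165
The unnormalized weights sum to 0.078429.
P(legitimate marketing | evidence) = 0.0086666 / 0.078429 ≈ 0.111
P(transactional receipt | evidence) = 0.00019811 / 0.078429 ≈ 0.003
P(newsletter | evidence) = 0.043398 / 0.078429 ≈ 0.553
P(account-recovery notice | evidence) = 0.026165 / 0.078429 ≈ 0.334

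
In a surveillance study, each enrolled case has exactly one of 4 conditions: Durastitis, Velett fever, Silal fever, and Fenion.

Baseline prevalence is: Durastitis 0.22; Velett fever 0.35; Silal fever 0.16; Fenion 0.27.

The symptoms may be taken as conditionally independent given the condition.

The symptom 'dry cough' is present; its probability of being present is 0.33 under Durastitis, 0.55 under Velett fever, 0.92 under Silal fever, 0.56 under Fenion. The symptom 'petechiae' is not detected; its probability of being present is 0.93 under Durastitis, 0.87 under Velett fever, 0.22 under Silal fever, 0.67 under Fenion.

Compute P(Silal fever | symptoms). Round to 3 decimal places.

0.589

By Bayes' rule with conditional independence, the unnormalized weight for each hypothesis is prior × ∏ likelihoods (using 1 − P(present | H) for each absent symptom):
  Durastitis: 0.22 × 0.33 × (1 − 0.93) = 0.005082
  Velett fever: 0.35 × 0.55 × (1 − 0.87) = 0.025025
  Silal fever: 0.16 × 0.92 × (1 − 0.22) = 0.11482
  Fenion: 0.27 × 0.56 × (1 − 0.67) = 0.049896
Marginal likelihood of the evidence = 0.19482.
P(Silal fever | evidence) = 0.11482 / 0.19482 ≈ 0.589.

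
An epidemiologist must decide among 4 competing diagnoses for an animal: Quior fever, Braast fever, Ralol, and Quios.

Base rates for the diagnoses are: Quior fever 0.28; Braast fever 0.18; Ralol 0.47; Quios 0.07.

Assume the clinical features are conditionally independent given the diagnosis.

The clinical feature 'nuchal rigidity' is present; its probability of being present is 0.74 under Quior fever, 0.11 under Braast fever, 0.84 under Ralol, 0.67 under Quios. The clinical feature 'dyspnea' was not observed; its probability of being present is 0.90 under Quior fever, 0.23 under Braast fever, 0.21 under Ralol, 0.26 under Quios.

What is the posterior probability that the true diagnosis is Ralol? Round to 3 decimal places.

Multiply each prior by the joint likelihood of the clinical feature pattern (using 1 − P(present | H) for each absent clinical feature):
  Quior fever: 0.28 × 0.74 × (1 − 0.90) = 0.02072
  Braast fever: 0.18 × 0.11 × (1 − 0.23) = 0.015246
  Ralol: 0.47 × 0.84 × (1 − 0.21) = 0.31189
  Quios: 0.07 × 0.67 × (1 − 0.26) = 0.034706
Marginal likelihood of the evidence = 0.38256.
P(Ralol | evidence) = 0.31189 / 0.38256 ≈ 0.815.

0.815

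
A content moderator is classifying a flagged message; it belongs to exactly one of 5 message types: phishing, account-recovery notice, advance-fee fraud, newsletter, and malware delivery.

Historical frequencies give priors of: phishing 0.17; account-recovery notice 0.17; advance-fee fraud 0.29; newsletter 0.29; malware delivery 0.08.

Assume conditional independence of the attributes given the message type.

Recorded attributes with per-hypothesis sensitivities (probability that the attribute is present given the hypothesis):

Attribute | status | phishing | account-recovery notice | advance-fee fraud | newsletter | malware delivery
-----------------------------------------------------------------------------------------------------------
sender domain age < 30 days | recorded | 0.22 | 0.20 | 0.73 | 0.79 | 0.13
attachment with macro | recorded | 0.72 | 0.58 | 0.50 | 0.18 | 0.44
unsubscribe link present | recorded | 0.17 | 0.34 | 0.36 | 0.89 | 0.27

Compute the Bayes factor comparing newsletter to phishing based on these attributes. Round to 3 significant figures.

Joint likelihood of the attribute pattern under each hypothesis:
  newsletter: 0.79 × 0.18 × 0.89 = 0.12656
  phishing: 0.22 × 0.72 × 0.17 = 0.026928
Bayes factor = 0.12656 / 0.026928 ≈ 4.70

4.70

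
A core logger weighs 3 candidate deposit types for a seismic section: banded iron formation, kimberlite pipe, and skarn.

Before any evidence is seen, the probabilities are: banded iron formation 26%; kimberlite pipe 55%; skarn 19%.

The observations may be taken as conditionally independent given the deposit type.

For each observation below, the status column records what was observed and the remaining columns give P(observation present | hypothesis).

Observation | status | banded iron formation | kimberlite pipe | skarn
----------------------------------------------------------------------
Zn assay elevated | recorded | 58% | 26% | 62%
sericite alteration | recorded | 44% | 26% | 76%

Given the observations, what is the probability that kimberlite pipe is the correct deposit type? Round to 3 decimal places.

Multiply each prior by the joint likelihood of the evidence pattern:
  banded iron formation: 0.26 × 0.58 × 0.44 = 0.066352
  kimberlite pipe: 0.55 × 0.26 × 0.26 = 0.03718
  skarn: 0.19 × 0.62 × 0.76 = 0.089528
Normalizing constant Z = 0.066352 + 0.03718 + 0.089528 = 0.19306.
P(kimberlite pipe | evidence) = 0.03718 / 0.19306 ≈ 0.193.

0.193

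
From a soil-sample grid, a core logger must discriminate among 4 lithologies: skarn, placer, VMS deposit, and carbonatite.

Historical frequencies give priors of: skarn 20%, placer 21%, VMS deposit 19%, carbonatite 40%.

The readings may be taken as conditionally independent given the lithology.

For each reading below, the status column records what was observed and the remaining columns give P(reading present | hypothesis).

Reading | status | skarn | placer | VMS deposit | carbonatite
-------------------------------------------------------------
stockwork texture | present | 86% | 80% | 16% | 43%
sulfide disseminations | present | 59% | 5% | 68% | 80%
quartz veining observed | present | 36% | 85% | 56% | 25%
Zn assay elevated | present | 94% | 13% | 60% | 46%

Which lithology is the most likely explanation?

skarn

For each hypothesis, the unnormalized posterior weight is prior × product of the reading likelihoods:
  skarn: 0.20 × 0.86 × 0.59 × 0.36 × 0.94 = 0.034341
  placer: 0.21 × 0.80 × 0.05 × 0.85 × 0.13 = 0.0009282
  VMS deposit: 0.19 × 0.16 × 0.68 × 0.56 × 0.60 = 0.0069458
  carbonatite: 0.40 × 0.43 × 0.80 × 0.25 × 0.46 = 0.015824
The unnormalized weights sum to 0.058039.
P(skarn | evidence) ≈ 0.034341 / 0.058039 ≈ 0.592
P(placer | evidence) ≈ 0.0009282 / 0.058039 ≈ 0.016
P(VMS deposit | evidence) ≈ 0.0069458 / 0.058039 ≈ 0.120
P(carbonatite | evidence) ≈ 0.015824 / 0.058039 ≈ 0.273
The largest is 0.592, so skarn is most probable.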